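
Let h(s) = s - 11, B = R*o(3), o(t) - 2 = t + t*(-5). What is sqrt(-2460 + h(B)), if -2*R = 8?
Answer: I*sqrt(2431) ≈ 49.305*I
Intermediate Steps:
R = -4 (R = -1/2*8 = -4)
o(t) = 2 - 4*t (o(t) = 2 + (t + t*(-5)) = 2 + (t - 5*t) = 2 - 4*t)
B = 40 (B = -4*(2 - 4*3) = -4*(2 - 12) = -4*(-10) = 40)
h(s) = -11 + s
sqrt(-2460 + h(B)) = sqrt(-2460 + (-11 + 40)) = sqrt(-2460 + 29) = sqrt(-2431) = I*sqrt(2431)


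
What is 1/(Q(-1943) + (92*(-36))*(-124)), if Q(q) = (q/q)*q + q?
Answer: 1/406802 ≈ 2.4582e-6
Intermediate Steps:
Q(q) = 2*q (Q(q) = 1*q + q = q + q = 2*q)
1/(Q(-1943) + (92*(-36))*(-124)) = 1/(2*(-1943) + (92*(-36))*(-124)) = 1/(-3886 - 3312*(-124)) = 1/(-3886 + 410688) = 1/406802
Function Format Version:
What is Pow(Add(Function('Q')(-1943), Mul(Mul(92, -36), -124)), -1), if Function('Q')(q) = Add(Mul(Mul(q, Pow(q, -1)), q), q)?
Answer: Rational(1, 406802) ≈ 2.4582e-6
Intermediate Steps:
Function('Q')(q) = Mul(2, q) (Function('Q')(q) = Add(Mul(1, q), q) = Add(q, q) = Mul(2, q))
Pow(Add(Function('Q')(-1943), Mul(Mul(92, -36), -124)), -1) = Pow(Add(Mul(2, -1943), Mul(Mul(92, -36), -124)), -1) = Pow(Add(-3886, Mul(-3312, -124)), -1) = Pow(Add(-3886, 410688), -1) = Pow(406802, -1) = Rational(1, 406802)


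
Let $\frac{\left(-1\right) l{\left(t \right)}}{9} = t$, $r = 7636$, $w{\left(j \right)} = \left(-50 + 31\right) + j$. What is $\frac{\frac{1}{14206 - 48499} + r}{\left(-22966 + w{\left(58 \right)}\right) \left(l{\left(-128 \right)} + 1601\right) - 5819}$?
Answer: $- \frac{261861347}{2164706188050} \approx -0.00012097$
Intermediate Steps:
$w{\left(j \right)} = -19 + j$
$l{\left(t \right)} = - 9 t$
$\frac{\frac{1}{14206 - 48499} + r}{\left(-22966 + w{\left(58 \right)}\right) \left(l{\left(-128 \right)} + 1601\right) - 5819} = \frac{\frac{1}{14206 - 48499} + 7636}{\left(-22966 + \left(-19 + 58\right)\right) \left(\left(-9\right) \left(-128\right) + 1601\right) - 5819} = \frac{\frac{1}{-34293} + 7636}{\left(-22966 + 39\right) \left(1152 + 1601\right) - 5819} = \frac{- \frac{1}{34293} + 7636}{\left(-22927\right) 2753 - 5819} = \frac{261861347}{34293 \left(-63118031 - 5819\right)} = \frac{261861347}{34293 \left(-63123850\right)} = \frac{261861347}{34293} \left(- \frac{1}{63123850}\right) = - \frac{261861347}{2164706188050}$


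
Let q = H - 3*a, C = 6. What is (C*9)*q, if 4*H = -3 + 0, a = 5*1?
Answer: -1701/2 ≈ -850.50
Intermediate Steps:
a = 5
H = -¾ (H = (-3 + 0)/4 = (¼)*(-3) = -¾ ≈ -0.75000)
q = -63/4 (q = -¾ - 3*5 = -¾ - 15 = -63/4 ≈ -15.750)
(C*9)*q = (6*9)*(-63/4) = 54*(-63/4) = -1701/2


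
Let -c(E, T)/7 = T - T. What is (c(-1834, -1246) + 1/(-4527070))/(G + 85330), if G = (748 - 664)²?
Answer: -1/418237889020 ≈ -2.3910e-12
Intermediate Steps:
c(E, T) = 0 (c(E, T) = -7*(T - T) = -7*0 = 0)
G = 7056 (G = 84² = 7056)
(c(-1834, -1246) + 1/(-4527070))/(G + 85330) = (0 + 1/(-4527070))/(7056 + 85330) = (0 - 1/4527070)/92386 = -1/4527070*1/92386 = -1/418237889020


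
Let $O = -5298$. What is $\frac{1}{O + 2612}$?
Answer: $- \frac{1}{2686} \approx -0.0003723$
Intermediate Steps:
$\frac{1}{O + 2612} = \frac{1}{-5298 + 2612} = \frac{1}{-2686} = - \frac{1}{2686}$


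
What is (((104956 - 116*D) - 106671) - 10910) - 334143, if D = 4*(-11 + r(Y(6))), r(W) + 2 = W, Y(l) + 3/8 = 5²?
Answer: -352162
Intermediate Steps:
Y(l) = 197/8 (Y(l) = -3/8 + 5² = -3/8 + 25 = 197/8)
r(W) = -2 + W
D = 93/2 (D = 4*(-11 + (-2 + 197/8)) = 4*(-11 + 181/8) = 4*(93/8) = 93/2 ≈ 46.500)
(((104956 - 116*D) - 106671) - 10910) - 334143 = (((104956 - 116*93/2) - 106671) - 10910) - 334143 = (((104956 - 5394) - 106671) - 10910) - 334143 = ((99562 - 106671) - 10910) - 334143 = (-7109 - 10910) - 334143 = -18019 - 334143 = -352162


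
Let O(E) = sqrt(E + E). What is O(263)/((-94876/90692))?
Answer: -22673*sqrt(526)/23719 ≈ -21.923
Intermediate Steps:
O(E) = sqrt(2)*sqrt(E) (O(E) = sqrt(2*E) = sqrt(2)*sqrt(E))
O(263)/((-94876/90692)) = (sqrt(2)*sqrt(263))/((-94876/90692)) = sqrt(526)/((-94876*1/90692)) = sqrt(526)/(-23719/22673) = sqrt(526)*(-22673/23719) = -22673*sqrt(526)/23719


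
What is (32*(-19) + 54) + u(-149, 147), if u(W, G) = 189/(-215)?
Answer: -119299/215 ≈ -554.88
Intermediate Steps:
u(W, G) = -189/215 (u(W, G) = 189*(-1/215) = -189/215)
(32*(-19) + 54) + u(-149, 147) = (32*(-19) + 54) - 189/215 = (-608 + 54) - 189/215 = -554 - 189/215 = -119299/215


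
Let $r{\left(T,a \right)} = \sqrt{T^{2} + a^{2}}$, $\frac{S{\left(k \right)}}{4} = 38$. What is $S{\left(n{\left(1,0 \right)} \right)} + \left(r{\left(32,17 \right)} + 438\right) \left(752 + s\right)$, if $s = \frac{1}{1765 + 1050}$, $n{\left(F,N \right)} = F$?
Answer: $\frac{927621758}{2815} + \frac{2116881 \sqrt{1313}}{2815} \approx 3.5678 \cdot 10^{5}$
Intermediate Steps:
$S{\left(k \right)} = 152$ ($S{\left(k \right)} = 4 \cdot 38 = 152$)
$s = \frac{1}{2815} \approx 0.00035524$
$S{\left(n{\left(1,0 \right)} \right)} + \left(r{\left(32,17 \right)} + 438\right) \left(752 + s\right) = 152 + \left(\sqrt{32^{2} + 17^{2}} + 438\right) \left(752 + \frac{1}{2815}\right) = 152 + \left(\sqrt{1024 + 289} + 438\right) \frac{2116881}{2815} = 152 + \left(\sqrt{1313} + 438\right) \frac{2116881}{2815} = 152 + \left(438 + \sqrt{1313}\right) \frac{2116881}{2815} = 152 + \left(\frac{927193878}{2815} + \frac{2116881 \sqrt{1313}}{2815}\right) = \frac{927621758}{2815} + \frac{2116881 \sqrt{1313}}{2815}$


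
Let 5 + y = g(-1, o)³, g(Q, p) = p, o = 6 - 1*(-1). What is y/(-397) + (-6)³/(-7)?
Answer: 83386/2779 ≈ 30.006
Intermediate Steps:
o = 7 (o = 6 + 1 = 7)
y = 338 (y = -5 + 7³ = -5 + 343 = 338)
y/(-397) + (-6)³/(-7) = 338/(-397) + (-6)³/(-7) = 338*(-1/397) - 216*(-⅐) = -338/397 + 216/7 = 83386/2779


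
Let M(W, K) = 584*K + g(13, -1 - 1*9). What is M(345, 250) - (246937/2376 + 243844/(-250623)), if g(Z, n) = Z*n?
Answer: 9644599450817/66164472 ≈ 1.4577e+5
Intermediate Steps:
M(W, K) = -130 + 584*K (M(W, K) = 584*K + 13*(-1 - 1*9) = 584*K + 13*(-1 - 9) = 584*K + 13*(-10) = 584*K - 130 = -130 + 584*K)
M(345, 250) - (246937/2376 + 243844/(-250623)) = (-130 + 584*250) - (246937/2376 + 243844/(-250623)) = (-130 + 146000) - (246937*(1/2376) + 243844*(-1/250623)) = 145870 - (246937/2376 - 243844/250623) = 145870 - 1*6812079823/66164472 = 145870 - 6812079823/66164472 = 9644599450817/66164472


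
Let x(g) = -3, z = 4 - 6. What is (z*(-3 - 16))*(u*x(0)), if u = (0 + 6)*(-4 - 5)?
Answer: 6156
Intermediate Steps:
z = -2
u = -54 (u = 6*(-9) = -54)
(z*(-3 - 16))*(u*x(0)) = (-2*(-3 - 16))*(-54*(-3)) = -2*(-19)*162 = 38*162 = 6156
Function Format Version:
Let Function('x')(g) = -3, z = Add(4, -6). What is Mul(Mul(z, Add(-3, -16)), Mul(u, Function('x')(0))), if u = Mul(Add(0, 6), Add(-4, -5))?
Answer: 6156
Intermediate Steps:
z = -2
u = -54 (u = Mul(6, -9) = -54)
Mul(Mul(z, Add(-3, -16)), Mul(u, Function('x')(0))) = Mul(Mul(-2, Add(-3, -16)), Mul(-54, -3)) = Mul(Mul(-2, -19), 162) = Mul(38, 162) = 6156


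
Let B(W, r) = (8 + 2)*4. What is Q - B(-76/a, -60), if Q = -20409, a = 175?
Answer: -20449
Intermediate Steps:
B(W, r) = 40 (B(W, r) = 10*4 = 40)
Q - B(-76/a, -60) = -20409 - 1*40 = -20409 - 40 = -20449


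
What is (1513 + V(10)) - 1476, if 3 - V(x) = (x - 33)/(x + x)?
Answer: 823/20 ≈ 41.150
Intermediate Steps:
V(x) = 3 - (-33 + x)/(2*x) (V(x) = 3 - (x - 33)/(x + x) = 3 - (-33 + x)/(2*x))
(1513 + V(10)) - 1476 = (1513 + (½)*(33 + 5*10)/10) - 1476 = (1513 + (½)*(⅒)*(33 + 50)) - 1476 = (1513 + (½)*(⅒)*83) - 1476 = (1513 + 83/20) - 1476 = 30343/20 - 1476 = 823/20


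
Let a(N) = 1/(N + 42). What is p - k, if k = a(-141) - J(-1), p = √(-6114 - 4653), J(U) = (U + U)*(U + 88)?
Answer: -17225/99 + I*√10767 ≈ -173.99 + 103.76*I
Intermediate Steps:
J(U) = 2*U*(88 + U) (J(U) = (2*U)*(88 + U) = 2*U*(88 + U))
a(N) = 1/(42 + N)
p = I*√10767 (p = √(-10767) = I*√10767 ≈ 103.76*I)
k = 17225/99 (k = 1/(42 - 141) - 2*(-1)*(88 - 1) = 1/(-99) - 2*(-1)*87 = -1/99 - 1*(-174) = -1/99 + 174 = 17225/99 ≈ 173.99)
p - k = I*√10767 - 1*17225/99 = I*√10767 - 17225/99 = -17225/99 + I*√10767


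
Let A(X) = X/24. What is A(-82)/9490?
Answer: -41/113880 ≈ -0.00036003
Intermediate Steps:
A(X) = X/24 (A(X) = X*(1/24) = X/24)
A(-82)/9490 = ((1/24)*(-82))/9490 = -41/12*1/9490 = -41/113880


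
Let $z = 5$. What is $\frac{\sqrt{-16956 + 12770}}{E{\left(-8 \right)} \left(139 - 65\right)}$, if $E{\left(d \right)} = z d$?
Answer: $- \frac{i \sqrt{4186}}{2960} \approx - 0.021858 i$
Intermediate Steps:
$E{\left(d \right)} = 5 d$
$\frac{\sqrt{-16956 + 12770}}{E{\left(-8 \right)} \left(139 - 65\right)} = \frac{\sqrt{-16956 + 12770}}{5 \left(-8\right) \left(139 - 65\right)} = \frac{\sqrt{-4186}}{\left(-40\right) 74} = \frac{i \sqrt{4186}}{-2960} = i \sqrt{4186} \left(- \frac{1}{2960}\right) = - \frac{i \sqrt{4186}}{2960}$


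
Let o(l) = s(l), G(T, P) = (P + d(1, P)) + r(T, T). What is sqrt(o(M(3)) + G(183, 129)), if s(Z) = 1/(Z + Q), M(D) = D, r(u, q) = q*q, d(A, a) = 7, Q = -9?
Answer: sqrt(1210494)/6 ≈ 183.37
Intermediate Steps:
r(u, q) = q**2
G(T, P) = 7 + P + T**2 (G(T, P) = (P + 7) + T**2 = (7 + P) + T**2 = 7 + P + T**2)
s(Z) = 1/(-9 + Z) (s(Z) = 1/(Z - 9) = 1/(-9 + Z))
o(l) = 1/(-9 + l)
sqrt(o(M(3)) + G(183, 129)) = sqrt(1/(-9 + 3) + (7 + 129 + 183**2)) = sqrt(1/(-6) + (7 + 129 + 33489)) = sqrt(-1/6 + 33625) = sqrt(201749/6) = sqrt(1210494)/6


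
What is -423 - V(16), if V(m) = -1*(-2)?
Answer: -425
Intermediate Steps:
V(m) = 2
-423 - V(16) = -423 - 1*2 = -423 - 2 = -425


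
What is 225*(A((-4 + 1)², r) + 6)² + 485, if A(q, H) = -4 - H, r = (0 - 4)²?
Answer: 44585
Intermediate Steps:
r = 16 (r = (-4)² = 16)
225*(A((-4 + 1)², r) + 6)² + 485 = 225*((-4 - 1*16) + 6)² + 485 = 225*((-4 - 16) + 6)² + 485 = 225*(-20 + 6)² + 485 = 225*(-14)² + 485 = 225*196 + 485 = 44100 + 485 = 44585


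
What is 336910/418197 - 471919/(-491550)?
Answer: 40329246727/22840526150 ≈ 1.7657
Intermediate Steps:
336910/418197 - 471919/(-491550) = 336910*(1/418197) - 471919*(-1/491550) = 336910/418197 + 471919/491550 = 40329246727/22840526150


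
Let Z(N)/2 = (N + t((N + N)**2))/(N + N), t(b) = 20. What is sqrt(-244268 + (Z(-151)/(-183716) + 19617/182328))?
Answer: I*sqrt(10849219472772750430217658230)/210749258252 ≈ 494.23*I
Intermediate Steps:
Z(N) = (20 + N)/N (Z(N) = 2*((N + 20)/(N + N)) = 2*((20 + N)/((2*N))) = 2*((20 + N)*(1/(2*N))) = 2*((20 + N)/(2*N)) = (20 + N)/N)
sqrt(-244268 + (Z(-151)/(-183716) + 19617/182328)) = sqrt(-244268 + (((20 - 151)/(-151))/(-183716) + 19617/182328)) = sqrt(-244268 + (-1/151*(-131)*(-1/183716) + 19617*(1/182328))) = sqrt(-244268 + ((131/151)*(-1/183716) + 6539/60776)) = sqrt(-244268 + (-131/27741116 + 6539/60776)) = sqrt(-244268 + 45347798967/421498516504) = sqrt(-102958554281600105/421498516504) = I*sqrt(10849219472772750430217658230)/210749258252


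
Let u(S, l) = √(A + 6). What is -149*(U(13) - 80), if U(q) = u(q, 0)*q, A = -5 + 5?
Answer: 11920 - 1937*√6 ≈ 7175.3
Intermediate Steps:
A = 0
u(S, l) = √6 (u(S, l) = √(0 + 6) = √6)
U(q) = q*√6 (U(q) = √6*q = q*√6)
-149*(U(13) - 80) = -149*(13*√6 - 80) = -149*(-80 + 13*√6) = 11920 - 1937*√6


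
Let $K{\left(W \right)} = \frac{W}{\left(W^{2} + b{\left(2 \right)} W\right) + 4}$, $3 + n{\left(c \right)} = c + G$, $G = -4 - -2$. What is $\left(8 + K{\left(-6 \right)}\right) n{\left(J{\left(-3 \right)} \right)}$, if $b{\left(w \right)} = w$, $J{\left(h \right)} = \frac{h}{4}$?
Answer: $- \frac{2507}{56} \approx -44.768$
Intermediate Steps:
$J{\left(h \right)} = \frac{h}{4}$ ($J{\left(h \right)} = h \frac{1}{4} = \frac{h}{4}$)
$G = -2$ ($G = -4 + 2 = -2$)
$n{\left(c \right)} = -5 + c$ ($n{\left(c \right)} = -3 + \left(c - 2\right) = -3 + \left(-2 + c\right) = -5 + c$)
$K{\left(W \right)} = \frac{W}{4 + W^{2} + 2 W}$ ($K{\left(W \right)} = \frac{W}{\left(W^{2} + 2 W\right) + 4} = \frac{W}{4 + W^{2} + 2 W}$)
$\left(8 + K{\left(-6 \right)}\right) n{\left(J{\left(-3 \right)} \right)} = \left(8 - \frac{6}{4 + \left(-6\right)^{2} + 2 \left(-6\right)}\right) \left(-5 + \frac{1}{4} \left(-3\right)\right) = \left(8 - \frac{6}{4 + 36 - 12}\right) \left(-5 - \frac{3}{4}\right) = \left(8 - \frac{6}{28}\right) \left(- \frac{23}{4}\right) = \left(8 - \frac{3}{14}\right) \left(- \frac{23}{4}\right) = \frac{109}{14} \left(- \frac{23}{4}\right) = - \frac{2507}{56}$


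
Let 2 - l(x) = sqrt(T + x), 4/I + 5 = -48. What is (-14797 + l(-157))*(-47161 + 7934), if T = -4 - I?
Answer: 580363465 + 39227*I*sqrt(452037)/53 ≈ 5.8036e+8 + 4.9762e+5*I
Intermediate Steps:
I = -4/53 (I = 4/(-5 - 48) = 4/(-53) = 4*(-1/53) = -4/53 ≈ -0.075472)
T = -208/53 (T = -4 - 1*(-4/53) = -4 + 4/53 = -208/53 ≈ -3.9245)
l(x) = 2 - sqrt(-208/53 + x)
(-14797 + l(-157))*(-47161 + 7934) = (-14797 + (2 - sqrt(-11024 + 2809*(-157))/53))*(-47161 + 7934) = (-14797 + (2 - sqrt(-11024 - 441013)/53))*(-39227) = (-14797 + (2 - I*sqrt(452037)/53))*(-39227) = (-14795 - I*sqrt(452037)/53)*(-39227) = 580363465 + 39227*I*sqrt(452037)/53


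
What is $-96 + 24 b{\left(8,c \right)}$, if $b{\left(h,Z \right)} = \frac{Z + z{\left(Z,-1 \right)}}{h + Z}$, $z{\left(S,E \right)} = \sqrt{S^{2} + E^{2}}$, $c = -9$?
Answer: $120 - 24 \sqrt{82} \approx -97.329$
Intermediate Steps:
$z{\left(S,E \right)} = \sqrt{E^{2} + S^{2}}$
$b{\left(h,Z \right)} = \frac{Z + \sqrt{1 + Z^{2}}}{Z + h}$ ($b{\left(h,Z \right)} = \frac{Z + \sqrt{\left(-1\right)^{2} + Z^{2}}}{h + Z} = \frac{Z + \sqrt{1 + Z^{2}}}{Z + h}$)
$-96 + 24 b{\left(8,c \right)} = -96 + 24 \frac{-9 + \sqrt{1 + \left(-9\right)^{2}}}{-9 + 8} = -96 + 24 \frac{-9 + \sqrt{1 + 81}}{-1} = -96 + 24 \left(- (-9 + \sqrt{82})\right) = -96 + 24 \left(9 - \sqrt{82}\right) = -96 + \left(216 - 24 \sqrt{82}\right) = 120 - 24 \sqrt{82}$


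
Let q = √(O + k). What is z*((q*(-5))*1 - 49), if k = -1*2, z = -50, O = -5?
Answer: 2450 + 250*I*√7 ≈ 2450.0 + 661.44*I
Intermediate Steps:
k = -2
q = I*√7 (q = √(-5 - 2) = √(-7) = I*√7 ≈ 2.6458*I)
z*((q*(-5))*1 - 49) = -50*(((I*√7)*(-5))*1 - 49) = -50*(-5*I*√7*1 - 49) = -50*(-5*I*√7 - 49) = -50*(-49 - 5*I*√7) = 2450 + 250*I*√7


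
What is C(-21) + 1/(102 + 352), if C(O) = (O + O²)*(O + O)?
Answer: -8008559/454 ≈ -17640.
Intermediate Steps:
C(O) = 2*O*(O + O²) (C(O) = (O + O²)*(2*O) = 2*O*(O + O²))
C(-21) + 1/(102 + 352) = 2*(-21)²*(1 - 21) + 1/(102 + 352) = 2*441*(-20) + 1/454 = -17640 + 1/454 = -8008559/454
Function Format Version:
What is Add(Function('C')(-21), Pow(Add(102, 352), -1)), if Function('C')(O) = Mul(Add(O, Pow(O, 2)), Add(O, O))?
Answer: Rational(-8008559, 454) ≈ -17640.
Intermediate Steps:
Function('C')(O) = Mul(2, O, Add(O, Pow(O, 2))) (Function('C')(O) = Mul(Add(O, Pow(O, 2)), Mul(2, O)) = Mul(2, O, Add(O, Pow(O, 2))))
Add(Function('C')(-21), Pow(Add(102, 352), -1)) = Add(Mul(2, Pow(-21, 2), Add(1, -21)), Pow(Add(102, 352), -1)) = Add(Mul(2, 441, -20), Pow(454, -1)) = Add(-17640, Rational(1, 454)) = Rational(-8008559, 454)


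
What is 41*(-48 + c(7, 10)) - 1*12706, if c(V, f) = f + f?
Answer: -13854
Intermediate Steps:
c(V, f) = 2*f
41*(-48 + c(7, 10)) - 1*12706 = 41*(-48 + 2*10) - 1*12706 = 41*(-48 + 20) - 12706 = 41*(-28) - 12706 = -1148 - 12706 = -13854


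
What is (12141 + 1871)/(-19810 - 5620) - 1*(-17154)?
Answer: 218106104/12715 ≈ 17153.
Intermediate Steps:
(12141 + 1871)/(-19810 - 5620) - 1*(-17154) = 14012/(-25430) + 17154 = 14012*(-1/25430) + 17154 = -7006/12715 + 17154 = 218106104/12715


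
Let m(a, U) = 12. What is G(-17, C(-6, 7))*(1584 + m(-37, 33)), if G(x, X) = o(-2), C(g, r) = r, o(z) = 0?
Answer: 0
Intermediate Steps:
G(x, X) = 0
G(-17, C(-6, 7))*(1584 + m(-37, 33)) = 0*(1584 + 12) = 0*1596 = 0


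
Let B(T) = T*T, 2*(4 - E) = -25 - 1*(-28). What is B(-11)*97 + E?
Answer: 23479/2 ≈ 11740.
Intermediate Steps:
E = 5/2 (E = 4 - (-25 - 1*(-28))/2 = 4 - (-25 + 28)/2 = 4 - ½*3 = 4 - 3/2 = 5/2 ≈ 2.5000)
B(T) = T²
B(-11)*97 + E = (-11)²*97 + 5/2 = 121*97 + 5/2 = 11737 + 5/2 = 23479/2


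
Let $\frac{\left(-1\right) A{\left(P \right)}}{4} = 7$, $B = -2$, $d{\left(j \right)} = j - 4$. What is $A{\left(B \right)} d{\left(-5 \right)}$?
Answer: $252$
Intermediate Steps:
$d{\left(j \right)} = -4 + j$
$A{\left(P \right)} = -28$ ($A{\left(P \right)} = \left(-4\right) 7 = -28$)
$A{\left(B \right)} d{\left(-5 \right)} = - 28 \left(-4 - 5\right) = \left(-28\right) \left(-9\right) = 252$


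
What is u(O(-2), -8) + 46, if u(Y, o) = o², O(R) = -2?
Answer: 110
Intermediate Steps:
u(O(-2), -8) + 46 = (-8)² + 46 = 64 + 46 = 110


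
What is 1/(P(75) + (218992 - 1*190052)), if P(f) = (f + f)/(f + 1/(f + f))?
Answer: 11251/325626440 ≈ 3.4552e-5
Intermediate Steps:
P(f) = 2*f/(f + 1/(2*f)) (P(f) = (2*f)/(f + 1/(2*f)) = 2*f/(f + 1/(2*f)))
1/(P(75) + (218992 - 1*190052)) = 1/(4*75²/(1 + 2*75²) + (218992 - 1*190052)) = 1/(4*5625/(1 + 2*5625) + (218992 - 190052)) = 1/(4*5625/(1 + 11250) + 28940) = 1/(4*5625/11251 + 28940) = 1/(4*5625*(1/11251) + 28940) = 1/(22500/11251 + 28940) = 1/(325626440/11251) = 11251/325626440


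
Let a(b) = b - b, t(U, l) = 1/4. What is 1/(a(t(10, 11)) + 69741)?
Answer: 1/69741 ≈ 1.4339e-5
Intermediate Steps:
t(U, l) = ¼
a(b) = 0
1/(a(t(10, 11)) + 69741) = 1/(0 + 69741) = 1/69741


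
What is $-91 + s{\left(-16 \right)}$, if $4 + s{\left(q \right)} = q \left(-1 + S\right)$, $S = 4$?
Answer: $-143$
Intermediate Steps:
$s{\left(q \right)} = -4 + 3 q$ ($s{\left(q \right)} = -4 + q \left(-1 + 4\right) = -4 + q 3 = -4 + 3 q$)
$-91 + s{\left(-16 \right)} = -91 + \left(-4 + 3 \left(-16\right)\right) = -91 - 52 = -143$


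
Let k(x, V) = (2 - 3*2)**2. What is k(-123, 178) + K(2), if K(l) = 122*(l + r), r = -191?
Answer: -23042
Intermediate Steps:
k(x, V) = 16 (k(x, V) = (2 - 6)**2 = (-4)**2 = 16)
K(l) = -23302 + 122*l (K(l) = 122*(l - 191) = 122*(-191 + l) = -23302 + 122*l)
k(-123, 178) + K(2) = 16 + (-23302 + 122*2) = 16 + (-23302 + 244) = 16 - 23058 = -23042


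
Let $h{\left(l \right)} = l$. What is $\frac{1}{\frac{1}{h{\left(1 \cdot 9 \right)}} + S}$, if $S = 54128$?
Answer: $\frac{9}{487153} \approx 1.8475 \cdot 10^{-5}$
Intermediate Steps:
$\frac{1}{\frac{1}{h{\left(1 \cdot 9 \right)}} + S} = \frac{1}{\frac{1}{1 \cdot 9} + 54128} = \frac{1}{\frac{1}{9} + 54128} = \frac{1}{\frac{487153}{9}} = \frac{9}{487153}$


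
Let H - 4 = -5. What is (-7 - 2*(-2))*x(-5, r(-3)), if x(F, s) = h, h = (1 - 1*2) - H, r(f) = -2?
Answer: 0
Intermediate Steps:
H = -1 (H = 4 - 5 = -1)
h = 0 (h = (1 - 1*2) - 1*(-1) = (1 - 2) + 1 = -1 + 1 = 0)
x(F, s) = 0
(-7 - 2*(-2))*x(-5, r(-3)) = (-7 - 2*(-2))*0 = (-7 + 4)*0 = -3*0 = 0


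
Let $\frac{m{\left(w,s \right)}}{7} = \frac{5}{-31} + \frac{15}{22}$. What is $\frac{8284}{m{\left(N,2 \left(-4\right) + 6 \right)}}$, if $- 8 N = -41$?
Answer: $\frac{5649688}{2485} \approx 2273.5$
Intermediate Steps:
$N = \frac{41}{8}$ ($N = \left(- \frac{1}{8}\right) \left(-41\right) = \frac{41}{8} \approx 5.125$)
$m{\left(w,s \right)} = \frac{2485}{682}$ ($m{\left(w,s \right)} = 7 \left(\frac{5}{-31} + \frac{15}{22}\right) = 7 \left(5 \left(- \frac{1}{31}\right) + 15 \cdot \frac{1}{22}\right) = 7 \left(- \frac{5}{31} + \frac{15}{22}\right) = 7 \cdot \frac{355}{682} = \frac{2485}{682}$)
$\frac{8284}{m{\left(N,2 \left(-4\right) + 6 \right)}} = \frac{8284}{\frac{2485}{682}} = 8284 \cdot \frac{682}{2485} = \frac{5649688}{2485}$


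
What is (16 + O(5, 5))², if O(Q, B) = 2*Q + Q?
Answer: 961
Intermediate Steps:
O(Q, B) = 3*Q
(16 + O(5, 5))² = (16 + 3*5)² = (16 + 15)² = 31² = 961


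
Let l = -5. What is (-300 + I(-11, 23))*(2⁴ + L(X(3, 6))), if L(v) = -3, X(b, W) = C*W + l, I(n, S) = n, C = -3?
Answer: -4043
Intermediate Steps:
X(b, W) = -5 - 3*W (X(b, W) = -3*W - 5 = -5 - 3*W)
(-300 + I(-11, 23))*(2⁴ + L(X(3, 6))) = (-300 - 11)*(2⁴ - 3) = -311*(16 - 3) = -311*13 = -4043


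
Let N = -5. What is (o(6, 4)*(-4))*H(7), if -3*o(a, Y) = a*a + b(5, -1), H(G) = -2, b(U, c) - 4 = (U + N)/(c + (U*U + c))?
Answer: -320/3 ≈ -106.67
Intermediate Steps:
b(U, c) = 4 + (-5 + U)/(U² + 2*c) (b(U, c) = 4 + (U - 5)/(c + (U*U + c)) = 4 + (-5 + U)/(c + (U² + c)) = 4 + (-5 + U)/(c + (c + U²)) = 4 + (-5 + U)/(U² + 2*c))
o(a, Y) = -4/3 - a²/3 (o(a, Y) = -(a*a + (-5 + 5 + 4*5² + 8*(-1))/(5² + 2*(-1)))/3 = -(a² + (-5 + 5 + 4*25 - 8)/(25 - 2))/3 = -(a² + (-5 + 5 + 100 - 8)/23)/3 = -(a² + (1/23)*92)/3 = -(a² + 4)/3 = -(4 + a²)/3 = -4/3 - a²/3)
(o(6, 4)*(-4))*H(7) = ((-4/3 - ⅓*6²)*(-4))*(-2) = ((-4/3 - ⅓*36)*(-4))*(-2) = ((-4/3 - 12)*(-4))*(-2) = -40/3*(-4)*(-2) = (160/3)*(-2) = -320/3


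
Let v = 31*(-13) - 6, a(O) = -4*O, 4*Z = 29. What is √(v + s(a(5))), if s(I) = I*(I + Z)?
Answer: I*√154 ≈ 12.41*I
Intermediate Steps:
Z = 29/4 (Z = (¼)*29 = 29/4 ≈ 7.2500)
s(I) = I*(29/4 + I) (s(I) = I*(I + 29/4) = I*(29/4 + I))
v = -409 (v = -403 - 6 = -409)
√(v + s(a(5))) = √(-409 + (-4*5)*(29 + 4*(-4*5))/4) = √(-409 + (¼)*(-20)*(29 + 4*(-20))) = √(-409 + (¼)*(-20)*(29 - 80)) = √(-409 + (¼)*(-20)*(-51)) = √(-409 + 255) = √(-154) = I*√154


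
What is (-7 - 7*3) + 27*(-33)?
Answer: -919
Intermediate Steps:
(-7 - 7*3) + 27*(-33) = (-7 - 21) - 891 = -28 - 891 = -919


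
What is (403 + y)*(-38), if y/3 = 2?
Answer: -15542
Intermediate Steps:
y = 6 (y = 3*2 = 6)
(403 + y)*(-38) = (403 + 6)*(-38) = 409*(-38) = -15542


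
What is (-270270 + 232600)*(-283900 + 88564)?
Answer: 7358307120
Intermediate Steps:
(-270270 + 232600)*(-283900 + 88564) = -37670*(-195336) = 7358307120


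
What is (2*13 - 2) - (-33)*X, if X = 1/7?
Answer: 201/7 ≈ 28.714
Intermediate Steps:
X = ⅐ ≈ 0.14286
(2*13 - 2) - (-33)*X = (2*13 - 2) - (-33)/7 = (26 - 2) - 1*(-33/7) = 24 + 33/7 = 201/7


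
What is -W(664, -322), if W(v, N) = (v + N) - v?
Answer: 322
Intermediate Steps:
W(v, N) = N (W(v, N) = (N + v) - v = N)
-W(664, -322) = -1*(-322) = 322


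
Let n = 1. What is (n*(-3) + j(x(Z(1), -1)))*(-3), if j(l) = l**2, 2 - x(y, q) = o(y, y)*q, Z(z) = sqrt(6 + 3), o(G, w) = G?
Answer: -66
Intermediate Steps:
Z(z) = 3 (Z(z) = sqrt(9) = 3)
x(y, q) = 2 - q*y (x(y, q) = 2 - y*q = 2 - q*y)
(n*(-3) + j(x(Z(1), -1)))*(-3) = (1*(-3) + (2 - 1*(-1)*3)**2)*(-3) = (-3 + (2 + 3)**2)*(-3) = (-3 + 5**2)*(-3) = (-3 + 25)*(-3) = 22*(-3) = -66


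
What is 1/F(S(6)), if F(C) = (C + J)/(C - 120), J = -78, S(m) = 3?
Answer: 39/25 ≈ 1.5600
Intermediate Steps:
F(C) = (-78 + C)/(-120 + C) (F(C) = (C - 78)/(C - 120) = (-78 + C)/(-120 + C))
1/F(S(6)) = 1/((-78 + 3)/(-120 + 3)) = 1/(-75/(-117)) = 1/(-1/117*(-75)) = 1/(25/39) = 39/25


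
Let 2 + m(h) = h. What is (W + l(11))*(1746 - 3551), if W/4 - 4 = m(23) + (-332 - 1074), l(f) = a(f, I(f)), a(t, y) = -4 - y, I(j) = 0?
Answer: 9978040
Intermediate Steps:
m(h) = -2 + h
l(f) = -4 (l(f) = -4 - 1*0 = -4 + 0 = -4)
W = -5524 (W = 16 + 4*((-2 + 23) + (-332 - 1074)) = 16 + 4*(21 - 1406) = 16 + 4*(-1385) = 16 - 5540 = -5524)
(W + l(11))*(1746 - 3551) = (-5524 - 4)*(1746 - 3551) = -5528*(-1805) = 9978040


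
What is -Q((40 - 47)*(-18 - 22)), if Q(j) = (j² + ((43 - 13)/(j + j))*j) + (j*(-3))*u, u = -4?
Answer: -81775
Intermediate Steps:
Q(j) = 15 + j² + 12*j (Q(j) = (j² + ((43 - 13)/(j + j))*j) + (j*(-3))*(-4) = (j² + (30/((2*j)))*j) - 3*j*(-4) = (j² + (30*(1/(2*j)))*j) + 12*j = (j² + (15/j)*j) + 12*j = (j² + 15) + 12*j = (15 + j²) + 12*j = 15 + j² + 12*j)
-Q((40 - 47)*(-18 - 22)) = -(15 + ((40 - 47)*(-18 - 22))² + 12*((40 - 47)*(-18 - 22))) = -(15 + (-7*(-40))² + 12*(-7*(-40))) = -(15 + 280² + 12*280) = -(15 + 78400 + 3360) = -1*81775 = -81775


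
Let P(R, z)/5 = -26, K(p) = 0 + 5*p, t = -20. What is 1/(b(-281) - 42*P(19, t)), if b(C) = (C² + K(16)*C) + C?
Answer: 1/61660 ≈ 1.6218e-5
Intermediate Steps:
K(p) = 5*p
b(C) = C² + 81*C (b(C) = (C² + (5*16)*C) + C = (C² + 80*C) + C = C² + 81*C)
P(R, z) = -130 (P(R, z) = 5*(-26) = -130)
1/(b(-281) - 42*P(19, t)) = 1/(-281*(81 - 281) - 42*(-130)) = 1/(-281*(-200) + 5460) = 1/(56200 + 5460) = 1/61660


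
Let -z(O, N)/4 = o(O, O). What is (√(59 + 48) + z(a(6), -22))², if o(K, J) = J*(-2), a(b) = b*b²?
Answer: (1728 + √107)² ≈ 3.0218e+6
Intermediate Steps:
a(b) = b³
o(K, J) = -2*J
z(O, N) = 8*O (z(O, N) = -(-8)*O = 8*O)
(√(59 + 48) + z(a(6), -22))² = (√(59 + 48) + 8*6³)² = (√107 + 8*216)² = (√107 + 1728)² = (1728 + √107)²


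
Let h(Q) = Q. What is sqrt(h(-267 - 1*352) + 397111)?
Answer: 2*sqrt(99123) ≈ 629.68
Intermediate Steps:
sqrt(h(-267 - 1*352) + 397111) = sqrt((-267 - 1*352) + 397111) = sqrt((-267 - 352) + 397111) = sqrt(-619 + 397111) = sqrt(396492) = 2*sqrt(99123)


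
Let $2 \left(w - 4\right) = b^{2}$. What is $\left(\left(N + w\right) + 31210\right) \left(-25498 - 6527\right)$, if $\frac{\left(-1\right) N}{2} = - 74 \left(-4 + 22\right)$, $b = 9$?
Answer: $- \frac{2172479925}{2} \approx -1.0862 \cdot 10^{9}$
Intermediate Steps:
$w = \frac{89}{2}$ ($w = 4 + \frac{9^{2}}{2} = 4 + \frac{1}{2} \cdot 81 = 4 + \frac{81}{2} = \frac{89}{2} \approx 44.5$)
$N = 2664$ ($N = - 2 \left(- 74 \left(-4 + 22\right)\right) = - 2 \left(\left(-74\right) 18\right) = \left(-2\right) \left(-1332\right) = 2664$)
$\left(\left(N + w\right) + 31210\right) \left(-25498 - 6527\right) = \left(\left(2664 + \frac{89}{2}\right) + 31210\right) \left(-25498 - 6527\right) = \left(\frac{5417}{2} + 31210\right) \left(-32025\right) = \frac{67837}{2} \left(-32025\right) = - \frac{2172479925}{2}$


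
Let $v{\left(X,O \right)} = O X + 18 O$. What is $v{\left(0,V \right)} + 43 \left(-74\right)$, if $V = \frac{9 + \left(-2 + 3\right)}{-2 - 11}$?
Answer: $- \frac{41546}{13} \approx -3195.8$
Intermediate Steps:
$V = - \frac{10}{13}$ ($V = \frac{9 + 1}{-13} = 10 \left(- \frac{1}{13}\right) = - \frac{10}{13} \approx -0.76923$)
$v{\left(X,O \right)} = 18 O + O X$
$v{\left(0,V \right)} + 43 \left(-74\right) = - \frac{10 \left(18 + 0\right)}{13} + 43 \left(-74\right) = \left(- \frac{10}{13}\right) 18 - 3182 = - \frac{180}{13} - 3182 = - \frac{41546}{13}$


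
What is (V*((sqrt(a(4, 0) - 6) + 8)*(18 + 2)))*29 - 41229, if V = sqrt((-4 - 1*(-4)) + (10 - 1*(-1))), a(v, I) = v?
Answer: -41229 + 580*sqrt(11)*(8 + I*sqrt(2)) ≈ -25840.0 + 2720.4*I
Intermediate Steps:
V = sqrt(11) (V = sqrt((-4 + 4) + (10 + 1)) = sqrt(0 + 11) = sqrt(11) ≈ 3.3166)
(V*((sqrt(a(4, 0) - 6) + 8)*(18 + 2)))*29 - 41229 = (sqrt(11)*((sqrt(4 - 6) + 8)*(18 + 2)))*29 - 41229 = (sqrt(11)*((sqrt(-2) + 8)*20))*29 - 41229 = (sqrt(11)*((I*sqrt(2) + 8)*20))*29 - 41229 = (sqrt(11)*((8 + I*sqrt(2))*20))*29 - 41229 = (sqrt(11)*(160 + 20*I*sqrt(2)))*29 - 41229 = 29*sqrt(11)*(160 + 20*I*sqrt(2)) - 41229 = -41229 + 29*sqrt(11)*(160 + 20*I*sqrt(2))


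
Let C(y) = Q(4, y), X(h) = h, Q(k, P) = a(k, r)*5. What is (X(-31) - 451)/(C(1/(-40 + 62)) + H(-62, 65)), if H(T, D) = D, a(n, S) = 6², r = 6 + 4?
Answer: -482/245 ≈ -1.9673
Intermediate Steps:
r = 10
a(n, S) = 36
Q(k, P) = 180 (Q(k, P) = 36*5 = 180)
C(y) = 180
(X(-31) - 451)/(C(1/(-40 + 62)) + H(-62, 65)) = (-31 - 451)/(180 + 65) = -482/245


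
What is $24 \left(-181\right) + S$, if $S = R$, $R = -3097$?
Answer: $-7441$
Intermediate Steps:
$S = -3097$
$24 \left(-181\right) + S = 24 \left(-181\right) - 3097 = -4344 - 3097 = -7441$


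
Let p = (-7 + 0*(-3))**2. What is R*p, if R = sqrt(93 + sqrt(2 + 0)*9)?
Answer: 49*sqrt(93 + 9*sqrt(2)) ≈ 503.84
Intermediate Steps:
p = 49 (p = (-7 + 0)**2 = (-7)**2 = 49)
R = sqrt(93 + 9*sqrt(2)) (R = sqrt(93 + sqrt(2)*9) = sqrt(93 + 9*sqrt(2)) ≈ 10.282)
R*p = sqrt(93 + 9*sqrt(2))*49 = 49*sqrt(93 + 9*sqrt(2))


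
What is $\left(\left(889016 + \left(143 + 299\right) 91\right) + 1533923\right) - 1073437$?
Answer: $1389724$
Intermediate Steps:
$\left(\left(889016 + \left(143 + 299\right) 91\right) + 1533923\right) - 1073437 = \left(\left(889016 + 442 \cdot 91\right) + 1533923\right) - 1073437 = \left(\left(889016 + 40222\right) + 1533923\right) - 1073437 = \left(929238 + 1533923\right) - 1073437 = 2463161 - 1073437 = 1389724$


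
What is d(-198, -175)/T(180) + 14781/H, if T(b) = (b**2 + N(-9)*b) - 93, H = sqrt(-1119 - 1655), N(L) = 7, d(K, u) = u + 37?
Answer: -46/11189 - 14781*I*sqrt(2774)/2774 ≈ -0.0041112 - 280.64*I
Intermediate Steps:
d(K, u) = 37 + u
H = I*sqrt(2774) (H = sqrt(-2774) = I*sqrt(2774) ≈ 52.669*I)
T(b) = -93 + b**2 + 7*b (T(b) = (b**2 + 7*b) - 93 = -93 + b**2 + 7*b)
d(-198, -175)/T(180) + 14781/H = (37 - 175)/(-93 + 180**2 + 7*180) + 14781/((I*sqrt(2774))) = -138/(-93 + 32400 + 1260) + 14781*(-I*sqrt(2774)/2774) = -138/33567 - 14781*I*sqrt(2774)/2774 = -138*1/33567 - 14781*I*sqrt(2774)/2774 = -46/11189 - 14781*I*sqrt(2774)/2774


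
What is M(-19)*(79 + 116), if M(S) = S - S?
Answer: 0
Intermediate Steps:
M(S) = 0
M(-19)*(79 + 116) = 0*(79 + 116) = 0*195 = 0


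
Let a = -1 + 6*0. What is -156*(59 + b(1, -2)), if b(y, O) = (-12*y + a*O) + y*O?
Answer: -7332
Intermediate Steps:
a = -1 (a = -1 + 0 = -1)
b(y, O) = -O - 12*y + O*y (b(y, O) = (-12*y - O) + y*O = (-O - 12*y) + O*y = -O - 12*y + O*y)
-156*(59 + b(1, -2)) = -156*(59 + (-1*(-2) - 12*1 - 2*1)) = -156*(59 + (2 - 12 - 2)) = -156*(59 - 12) = -156*47 = -7332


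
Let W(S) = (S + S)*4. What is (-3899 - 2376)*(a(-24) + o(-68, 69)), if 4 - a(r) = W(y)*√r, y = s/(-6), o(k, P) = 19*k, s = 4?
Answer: 8082200 - 200800*I*√6/3 ≈ 8.0822e+6 - 1.6395e+5*I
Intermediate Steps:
y = -⅔ (y = 4/(-6) = 4*(-⅙) = -⅔ ≈ -0.66667)
W(S) = 8*S (W(S) = (2*S)*4 = 8*S)
a(r) = 4 + 16*√r/3 (a(r) = 4 - 8*(-⅔)*√r = 4 - (-16)*√r/3 = 4 + 16*√r/3)
(-3899 - 2376)*(a(-24) + o(-68, 69)) = (-3899 - 2376)*((4 + 16*√(-24)/3) + 19*(-68)) = -6275*((4 + 16*(2*I*√6)/3) - 1292) = -6275*((4 + 32*I*√6/3) - 1292) = -6275*(-1288 + 32*I*√6/3) = 8082200 - 200800*I*√6/3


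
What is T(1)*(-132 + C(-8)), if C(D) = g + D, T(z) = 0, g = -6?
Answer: 0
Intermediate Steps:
C(D) = -6 + D
T(1)*(-132 + C(-8)) = 0*(-132 + (-6 - 8)) = 0*(-132 - 14) = 0*(-146) = 0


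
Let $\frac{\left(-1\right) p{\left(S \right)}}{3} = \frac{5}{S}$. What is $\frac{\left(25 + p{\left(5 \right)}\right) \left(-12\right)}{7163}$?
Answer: $- \frac{264}{7163} \approx -0.036856$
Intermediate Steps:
$p{\left(S \right)} = - \frac{15}{S}$ ($p{\left(S \right)} = - 3 \frac{5}{S} = - \frac{15}{S}$)
$\frac{\left(25 + p{\left(5 \right)}\right) \left(-12\right)}{7163} = \frac{\left(25 - \frac{15}{5}\right) \left(-12\right)}{7163} = \left(25 - 3\right) \left(-12\right) \frac{1}{7163} = 22 \left(-12\right) \frac{1}{7163} = \left(-264\right) \frac{1}{7163} = - \frac{264}{7163}$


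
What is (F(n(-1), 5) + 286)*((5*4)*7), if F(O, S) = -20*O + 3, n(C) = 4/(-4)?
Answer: 43260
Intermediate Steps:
n(C) = -1 (n(C) = 4*(-¼) = -1)
F(O, S) = 3 - 20*O
(F(n(-1), 5) + 286)*((5*4)*7) = ((3 - 20*(-1)) + 286)*((5*4)*7) = ((3 + 20) + 286)*(20*7) = (23 + 286)*140 = 309*140 = 43260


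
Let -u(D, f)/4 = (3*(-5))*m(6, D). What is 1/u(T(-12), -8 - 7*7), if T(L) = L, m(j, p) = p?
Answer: -1/720 ≈ -0.0013889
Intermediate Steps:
u(D, f) = 60*D (u(D, f) = -4*3*(-5)*D = -(-60)*D = 60*D)
1/u(T(-12), -8 - 7*7) = 1/(60*(-12)) = 1/(-720) = -1/720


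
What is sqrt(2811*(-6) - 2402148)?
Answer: I*sqrt(2419014) ≈ 1555.3*I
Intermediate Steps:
sqrt(2811*(-6) - 2402148) = sqrt(-16866 - 2402148) = sqrt(-2419014) = I*sqrt(2419014)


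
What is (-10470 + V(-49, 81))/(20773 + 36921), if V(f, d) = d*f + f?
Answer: -7244/28847 ≈ -0.25112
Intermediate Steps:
V(f, d) = f + d*f
(-10470 + V(-49, 81))/(20773 + 36921) = (-10470 - 49*(1 + 81))/(20773 + 36921) = (-10470 - 49*82)/57694 = (-10470 - 4018)*(1/57694) = -14488*1/57694 = -7244/28847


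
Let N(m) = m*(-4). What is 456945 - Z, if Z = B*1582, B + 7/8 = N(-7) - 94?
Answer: 2250965/4 ≈ 5.6274e+5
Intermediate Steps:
N(m) = -4*m
B = -535/8 (B = -7/8 + (-4*(-7) - 94) = -7/8 + (28 - 94) = -7/8 - 66 = -535/8 ≈ -66.875)
Z = -423185/4 (Z = -535/8*1582 = -423185/4 ≈ -1.0580e+5)
456945 - Z = 456945 - 1*(-423185/4) = 456945 + 423185/4 = 2250965/4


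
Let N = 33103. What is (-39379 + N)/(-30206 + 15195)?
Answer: 6276/15011 ≈ 0.41809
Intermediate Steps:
(-39379 + N)/(-30206 + 15195) = (-39379 + 33103)/(-30206 + 15195) = -6276/(-15011) = -6276*(-1/15011) = 6276/15011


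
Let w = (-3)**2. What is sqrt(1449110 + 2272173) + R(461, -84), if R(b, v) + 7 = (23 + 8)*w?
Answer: 272 + sqrt(3721283) ≈ 2201.1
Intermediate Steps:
w = 9
R(b, v) = 272 (R(b, v) = -7 + (23 + 8)*9 = -7 + 31*9 = -7 + 279 = 272)
sqrt(1449110 + 2272173) + R(461, -84) = sqrt(1449110 + 2272173) + 272 = sqrt(3721283) + 272 = 272 + sqrt(3721283)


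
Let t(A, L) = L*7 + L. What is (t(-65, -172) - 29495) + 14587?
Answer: -16284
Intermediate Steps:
t(A, L) = 8*L (t(A, L) = 7*L + L = 8*L)
(t(-65, -172) - 29495) + 14587 = (8*(-172) - 29495) + 14587 = (-1376 - 29495) + 14587 = -30871 + 14587 = -16284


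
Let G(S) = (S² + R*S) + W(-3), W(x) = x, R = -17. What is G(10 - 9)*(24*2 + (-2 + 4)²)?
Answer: -988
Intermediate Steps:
G(S) = -3 + S² - 17*S (G(S) = (S² - 17*S) - 3 = -3 + S² - 17*S)
G(10 - 9)*(24*2 + (-2 + 4)²) = (-3 + (10 - 9)² - 17*(10 - 9))*(24*2 + (-2 + 4)²) = (-3 + 1² - 17*1)*(48 + 2²) = (-3 + 1 - 17)*(48 + 4) = -19*52 = -988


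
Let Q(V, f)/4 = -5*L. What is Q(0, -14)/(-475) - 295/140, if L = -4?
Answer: -6053/2660 ≈ -2.2756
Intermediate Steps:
Q(V, f) = 80 (Q(V, f) = 4*(-5*(-4)) = 4*20 = 80)
Q(0, -14)/(-475) - 295/140 = 80/(-475) - 295/140 = 80*(-1/475) - 295*1/140 = -16/95 - 59/28 = -6053/2660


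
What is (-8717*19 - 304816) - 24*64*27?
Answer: -511911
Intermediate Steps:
(-8717*19 - 304816) - 24*64*27 = (-165623 - 304816) - 1536*27 = -470439 - 41472 = -511911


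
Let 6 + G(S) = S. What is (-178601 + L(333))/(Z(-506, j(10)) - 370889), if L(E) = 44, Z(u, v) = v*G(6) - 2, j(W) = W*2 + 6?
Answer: 178557/370891 ≈ 0.48143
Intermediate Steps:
j(W) = 6 + 2*W (j(W) = 2*W + 6 = 6 + 2*W)
G(S) = -6 + S
Z(u, v) = -2 (Z(u, v) = v*(-6 + 6) - 2 = v*0 - 2 = 0 - 2 = -2)
(-178601 + L(333))/(Z(-506, j(10)) - 370889) = (-178601 + 44)/(-2 - 370889) = -178557/(-370891) = -178557*(-1/370891) = 178557/370891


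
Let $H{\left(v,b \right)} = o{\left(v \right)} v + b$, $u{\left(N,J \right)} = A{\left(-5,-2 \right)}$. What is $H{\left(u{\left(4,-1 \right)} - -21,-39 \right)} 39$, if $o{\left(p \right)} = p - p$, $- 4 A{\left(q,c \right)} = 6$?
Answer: $-1521$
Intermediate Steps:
$A{\left(q,c \right)} = - \frac{3}{2}$ ($A{\left(q,c \right)} = \left(- \frac{1}{4}\right) 6 = - \frac{3}{2}$)
$u{\left(N,J \right)} = - \frac{3}{2}$
$o{\left(p \right)} = 0$
$H{\left(v,b \right)} = b$ ($H{\left(v,b \right)} = 0 v + b = 0 + b = b$)
$H{\left(u{\left(4,-1 \right)} - -21,-39 \right)} 39 = \left(-39\right) 39 = -1521$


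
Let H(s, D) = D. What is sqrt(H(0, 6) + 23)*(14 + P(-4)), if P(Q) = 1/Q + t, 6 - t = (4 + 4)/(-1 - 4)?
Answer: 427*sqrt(29)/20 ≈ 114.97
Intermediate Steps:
t = 38/5 (t = 6 - (4 + 4)/(-1 - 4) = 6 - 8/(-5) = 6 - 8*(-1)/5 = 6 - 1*(-8/5) = 6 + 8/5 = 38/5 ≈ 7.6000)
P(Q) = 38/5 + 1/Q (P(Q) = 1/Q + 38/5 = 38/5 + 1/Q)
sqrt(H(0, 6) + 23)*(14 + P(-4)) = sqrt(6 + 23)*(14 + (38/5 + 1/(-4))) = sqrt(29)*(14 + (38/5 - 1/4)) = sqrt(29)*(14 + 147/20) = sqrt(29)*(427/20) = 427*sqrt(29)/20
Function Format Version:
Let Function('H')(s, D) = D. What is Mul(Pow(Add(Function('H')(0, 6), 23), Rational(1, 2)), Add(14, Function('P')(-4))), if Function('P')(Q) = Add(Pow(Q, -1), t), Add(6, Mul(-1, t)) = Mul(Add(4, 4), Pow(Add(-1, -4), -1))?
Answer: Mul(Rational(427, 20), Pow(29, Rational(1, 2))) ≈ 114.97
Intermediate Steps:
t = Rational(38, 5) (t = Add(6, Mul(-1, Mul(Add(4, 4), Pow(Add(-1, -4), -1)))) = Add(6, Mul(-1, Mul(8, Pow(-5, -1)))) = Add(6, Mul(-1, Mul(8, Rational(-1, 5)))) = Add(6, Mul(-1, Rational(-8, 5))) = Add(6, Rational(8, 5)) = Rational(38, 5) ≈ 7.6000)
Function('P')(Q) = Add(Rational(38, 5), Pow(Q, -1)) (Function('P')(Q) = Add(Pow(Q, -1), Rational(38, 5)) = Add(Rational(38, 5), Pow(Q, -1)))
Mul(Pow(Add(Function('H')(0, 6), 23), Rational(1, 2)), Add(14, Function('P')(-4))) = Mul(Pow(Add(6, 23), Rational(1, 2)), Add(14, Add(Rational(38, 5), Pow(-4, -1)))) = Mul(Pow(29, Rational(1, 2)), Add(14, Add(Rational(38, 5), Rational(-1, 4)))) = Mul(Pow(29, Rational(1, 2)), Add(14, Rational(147, 20))) = Mul(Pow(29, Rational(1, 2)), Rational(427, 20)) = Mul(Rational(427, 20), Pow(29, Rational(1, 2)))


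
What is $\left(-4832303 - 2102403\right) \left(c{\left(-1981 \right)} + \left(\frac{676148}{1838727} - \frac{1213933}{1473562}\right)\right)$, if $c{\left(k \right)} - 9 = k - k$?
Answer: $- \frac{197217916295141629}{3328597341} \approx -5.925 \cdot 10^{7}$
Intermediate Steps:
$c{\left(k \right)} = 9$ ($c{\left(k \right)} = 9 + \left(k - k\right) = 9 + 0 = 9$)
$\left(-4832303 - 2102403\right) \left(c{\left(-1981 \right)} + \left(\frac{676148}{1838727} - \frac{1213933}{1473562}\right)\right) = \left(-4832303 - 2102403\right) \left(9 + \left(\frac{676148}{1838727} - \frac{1213933}{1473562}\right)\right) = \left(-4832303 - 2102403\right) \left(9 + \left(676148 \cdot \frac{1}{1838727} - \frac{32809}{39826}\right)\right) = \left(-4832303 - 2102403\right) \left(9 + \left(\frac{61468}{167157} - \frac{32809}{39826}\right)\right) = - 6934706 \left(9 - \frac{3036229445}{6657194682}\right) = \left(-6934706\right) \frac{56878522693}{6657194682} = - \frac{197217916295141629}{3328597341}$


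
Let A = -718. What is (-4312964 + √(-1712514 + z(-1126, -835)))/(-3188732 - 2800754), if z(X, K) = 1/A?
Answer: 2156482/2994743 - I*√882842068054/4300450948 ≈ 0.72009 - 0.00021849*I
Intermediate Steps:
z(X, K) = -1/718 (z(X, K) = 1/(-718) = -1/718)
(-4312964 + √(-1712514 + z(-1126, -835)))/(-3188732 - 2800754) = (-4312964 + √(-1712514 - 1/718))/(-3188732 - 2800754) = (-4312964 + √(-1229585053/718))/(-5989486) = (-4312964 + I*√882842068054/718)*(-1/5989486) = 2156482/2994743 - I*√882842068054/4300450948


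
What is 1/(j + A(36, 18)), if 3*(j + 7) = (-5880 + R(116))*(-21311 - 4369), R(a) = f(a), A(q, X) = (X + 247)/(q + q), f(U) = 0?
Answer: 72/3623961361 ≈ 1.9868e-8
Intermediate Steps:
A(q, X) = (247 + X)/(2*q) (A(q, X) = (247 + X)/((2*q)) = (247 + X)*(1/(2*q)) = (247 + X)/(2*q))
R(a) = 0
j = 50332793 (j = -7 + ((-5880 + 0)*(-21311 - 4369))/3 = -7 + (-5880*(-25680))/3 = -7 + (1/3)*150998400 = -7 + 50332800 = 50332793)
1/(j + A(36, 18)) = 1/(50332793 + (1/2)*(247 + 18)/36) = 1/(50332793 + (1/2)*(1/36)*265) = 1/(50332793 + 265/72) = 1/(3623961361/72) = 72/3623961361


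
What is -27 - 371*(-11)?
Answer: 4054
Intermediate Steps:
-27 - 371*(-11) = -27 + 4081 = 4054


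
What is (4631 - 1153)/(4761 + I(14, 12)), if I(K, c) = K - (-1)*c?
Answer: 3478/4787 ≈ 0.72655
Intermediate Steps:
I(K, c) = K + c
(4631 - 1153)/(4761 + I(14, 12)) = (4631 - 1153)/(4761 + (14 + 12)) = 3478/(4761 + 26) = 3478/4787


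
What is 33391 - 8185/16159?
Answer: 539556984/16159 ≈ 33391.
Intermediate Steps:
33391 - 8185/16159 = 539556984/16159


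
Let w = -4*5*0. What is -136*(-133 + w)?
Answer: 18088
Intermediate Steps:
w = 0 (w = -20*0 = 0)
-136*(-133 + w) = -136*(-133 + 0) = -136*(-133) = 18088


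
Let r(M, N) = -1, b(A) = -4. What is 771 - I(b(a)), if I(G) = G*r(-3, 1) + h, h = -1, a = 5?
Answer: 768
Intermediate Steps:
I(G) = -1 - G (I(G) = G*(-1) - 1 = -G - 1 = -1 - G)
771 - I(b(a)) = 771 - (-1 - 1*(-4)) = 771 - (-1 + 4) = 771 - 1*3 = 771 - 3 = 768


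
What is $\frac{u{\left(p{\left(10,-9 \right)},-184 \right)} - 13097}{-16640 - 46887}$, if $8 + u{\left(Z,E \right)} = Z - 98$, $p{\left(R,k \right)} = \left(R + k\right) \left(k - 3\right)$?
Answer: $\frac{13215}{63527} \approx 0.20802$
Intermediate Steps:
$p{\left(R,k \right)} = \left(-3 + k\right) \left(R + k\right)$ ($p{\left(R,k \right)} = \left(R + k\right) \left(-3 + k\right) = \left(-3 + k\right) \left(R + k\right)$)
$u{\left(Z,E \right)} = -106 + Z$ ($u{\left(Z,E \right)} = -8 + \left(Z - 98\right) = -8 + \left(-98 + Z\right) = -106 + Z$)
$\frac{u{\left(p{\left(10,-9 \right)},-184 \right)} - 13097}{-16640 - 46887} = \frac{\left(-106 + \left(\left(-9\right)^{2} - 30 - -27 + 10 \left(-9\right)\right)\right) - 13097}{-16640 - 46887} = \frac{\left(-106 + \left(81 - 30 + 27 - 90\right)\right) - 13097}{-63527} = \left(\left(-106 - 12\right) - 13097\right) \left(- \frac{1}{63527}\right) = \left(-118 - 13097\right) \left(- \frac{1}{63527}\right) = \left(-13215\right) \left(- \frac{1}{63527}\right) = \frac{13215}{63527}$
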